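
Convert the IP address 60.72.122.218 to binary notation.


60 = 00111100
72 = 01001000
122 = 01111010
218 = 11011010
Binary: 00111100.01001000.01111010.11011010


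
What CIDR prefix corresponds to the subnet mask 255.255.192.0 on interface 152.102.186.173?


Binary: 11111111.11111111.11000000.00000000
Count leading 1s
Prefix: /18


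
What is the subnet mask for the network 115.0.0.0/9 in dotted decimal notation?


/9 means 9 network bits, 23 host bits
Binary: 11111111100000000000000000000000
Mask: 255.128.0.0


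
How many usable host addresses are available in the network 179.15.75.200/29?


Host bits = 32 - 29 = 3
Total addresses = 2^3 = 8
Usable = total - 2 (network and broadcast)
Usable hosts: 6


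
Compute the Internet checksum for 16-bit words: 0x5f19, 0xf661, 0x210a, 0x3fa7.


Sum all words (with carry folding):
+ 0x5f19 = 0x5f19
+ 0xf661 = 0x557b
+ 0x210a = 0x7685
+ 0x3fa7 = 0xb62c
One's complement: ~0xb62c
Checksum = 0x49d3


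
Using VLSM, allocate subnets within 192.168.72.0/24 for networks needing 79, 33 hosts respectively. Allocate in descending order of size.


79 hosts -> /25 (126 usable): 192.168.72.0/25
33 hosts -> /26 (62 usable): 192.168.72.128/26
Allocation: 192.168.72.0/25 (79 hosts, 126 usable); 192.168.72.128/26 (33 hosts, 62 usable)


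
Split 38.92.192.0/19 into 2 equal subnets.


New prefix = 19 + 1 = 20
Each subnet has 4096 addresses
  38.92.192.0/20
  38.92.208.0/20
Subnets: 38.92.192.0/20, 38.92.208.0/20


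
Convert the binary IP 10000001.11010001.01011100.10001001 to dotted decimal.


10000001 = 129
11010001 = 209
01011100 = 92
10001001 = 137
IP: 129.209.92.137


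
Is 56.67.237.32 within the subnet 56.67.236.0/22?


Subnet network: 56.67.236.0
Test IP AND mask: 56.67.236.0
Yes, 56.67.237.32 is in 56.67.236.0/22


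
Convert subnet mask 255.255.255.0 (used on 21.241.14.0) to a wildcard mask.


Subnet mask: 255.255.255.0
Wildcard = 255.255.255.255 - subnet mask
255 - 255 = 0
255 - 255 = 0
255 - 255 = 0
255 - 0 = 255
Wildcard: 0.0.0.255


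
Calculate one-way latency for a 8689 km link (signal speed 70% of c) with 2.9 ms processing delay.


Speed = 0.7 * 3e5 km/s = 210000 km/s
Propagation delay = 8689 / 210000 = 0.0414 s = 41.3762 ms
Processing delay = 2.9 ms
Total one-way latency = 44.2762 ms


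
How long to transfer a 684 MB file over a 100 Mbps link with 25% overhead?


Effective throughput = 100 * (1 - 25/100) = 75 Mbps
File size in Mb = 684 * 8 = 5472 Mb
Time = 5472 / 75
Time = 72.96 seconds


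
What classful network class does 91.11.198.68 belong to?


First octet: 91
Binary: 01011011
0xxxxxxx -> Class A (1-126)
Class A, default mask 255.0.0.0 (/8)


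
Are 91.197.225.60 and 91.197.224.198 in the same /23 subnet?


Mask: 255.255.254.0
91.197.225.60 AND mask = 91.197.224.0
91.197.224.198 AND mask = 91.197.224.0
Yes, same subnet (91.197.224.0)


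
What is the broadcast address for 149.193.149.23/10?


Network: 149.192.0.0/10
Host bits = 22
Set all host bits to 1:
Broadcast: 149.255.255.255


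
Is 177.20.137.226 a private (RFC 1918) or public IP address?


RFC 1918 private ranges:
  10.0.0.0/8 (10.0.0.0 - 10.255.255.255)
  172.16.0.0/12 (172.16.0.0 - 172.31.255.255)
  192.168.0.0/16 (192.168.0.0 - 192.168.255.255)
Public (not in any RFC 1918 range)


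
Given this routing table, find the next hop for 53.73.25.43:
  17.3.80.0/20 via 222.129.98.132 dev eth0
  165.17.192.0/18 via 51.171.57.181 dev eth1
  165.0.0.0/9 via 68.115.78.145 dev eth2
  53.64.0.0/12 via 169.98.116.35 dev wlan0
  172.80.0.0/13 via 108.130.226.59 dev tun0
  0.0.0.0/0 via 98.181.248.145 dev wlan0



Longest prefix match for 53.73.25.43:
  /20 17.3.80.0: no
  /18 165.17.192.0: no
  /9 165.0.0.0: no
  /12 53.64.0.0: MATCH
  /13 172.80.0.0: no
  /0 0.0.0.0: MATCH
Selected: next-hop 169.98.116.35 via wlan0 (matched /12)


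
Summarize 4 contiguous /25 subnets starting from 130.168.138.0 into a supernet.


Original prefix: /25
Number of subnets: 4 = 2^2
New prefix = 25 - 2 = 23
Supernet: 130.168.138.0/23


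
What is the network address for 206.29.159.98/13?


IP:   11001110.00011101.10011111.01100010
Mask: 11111111.11111000.00000000.00000000
AND operation:
Net:  11001110.00011000.00000000.00000000
Network: 206.24.0.0/13


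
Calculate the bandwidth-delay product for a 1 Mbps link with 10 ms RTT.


BDP = bandwidth * RTT
= 1 Mbps * 10 ms
= 1 * 1e6 * 10 / 1000 bits
= 10000 bits
= 1250 bytes
= 1.2207 KB
BDP = 10000 bits (1250 bytes)


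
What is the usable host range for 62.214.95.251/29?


Network: 62.214.95.248
Broadcast: 62.214.95.255
First usable = network + 1
Last usable = broadcast - 1
Range: 62.214.95.249 to 62.214.95.254


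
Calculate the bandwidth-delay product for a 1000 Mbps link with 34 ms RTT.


BDP = bandwidth * RTT
= 1000 Mbps * 34 ms
= 1000 * 1e6 * 34 / 1000 bits
= 34000000 bits
= 4250000 bytes
= 4150.3906 KB
BDP = 34000000 bits (4250000 bytes)


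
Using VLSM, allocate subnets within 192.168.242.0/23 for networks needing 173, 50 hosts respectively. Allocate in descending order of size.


173 hosts -> /24 (254 usable): 192.168.242.0/24
50 hosts -> /26 (62 usable): 192.168.243.0/26
Allocation: 192.168.242.0/24 (173 hosts, 254 usable); 192.168.243.0/26 (50 hosts, 62 usable)


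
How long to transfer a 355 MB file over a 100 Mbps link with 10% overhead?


Effective throughput = 100 * (1 - 10/100) = 90 Mbps
File size in Mb = 355 * 8 = 2840 Mb
Time = 2840 / 90
Time = 31.5556 seconds


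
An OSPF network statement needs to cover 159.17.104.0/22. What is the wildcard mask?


Subnet mask: 255.255.252.0
Wildcard = 255.255.255.255 - subnet mask
255 - 255 = 0
255 - 255 = 0
255 - 252 = 3
255 - 0 = 255
Wildcard: 0.0.3.255


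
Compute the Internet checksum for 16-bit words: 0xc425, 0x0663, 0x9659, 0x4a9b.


Sum all words (with carry folding):
+ 0xc425 = 0xc425
+ 0x0663 = 0xca88
+ 0x9659 = 0x60e2
+ 0x4a9b = 0xab7d
One's complement: ~0xab7d
Checksum = 0x5482


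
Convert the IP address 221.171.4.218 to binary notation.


221 = 11011101
171 = 10101011
4 = 00000100
218 = 11011010
Binary: 11011101.10101011.00000100.11011010


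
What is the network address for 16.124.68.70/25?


IP:   00010000.01111100.01000100.01000110
Mask: 11111111.11111111.11111111.10000000
AND operation:
Net:  00010000.01111100.01000100.00000000
Network: 16.124.68.0/25


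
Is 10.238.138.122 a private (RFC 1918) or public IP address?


RFC 1918 private ranges:
  10.0.0.0/8 (10.0.0.0 - 10.255.255.255)
  172.16.0.0/12 (172.16.0.0 - 172.31.255.255)
  192.168.0.0/16 (192.168.0.0 - 192.168.255.255)
Private (in 10.0.0.0/8)


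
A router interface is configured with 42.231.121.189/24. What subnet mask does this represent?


/24 means 24 network bits, 8 host bits
Binary: 11111111111111111111111100000000
Mask: 255.255.255.0


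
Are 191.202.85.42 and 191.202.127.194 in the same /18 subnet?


Mask: 255.255.192.0
191.202.85.42 AND mask = 191.202.64.0
191.202.127.194 AND mask = 191.202.64.0
Yes, same subnet (191.202.64.0)


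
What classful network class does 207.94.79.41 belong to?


First octet: 207
Binary: 11001111
110xxxxx -> Class C (192-223)
Class C, default mask 255.255.255.0 (/24)


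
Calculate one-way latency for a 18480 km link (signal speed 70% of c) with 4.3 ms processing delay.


Speed = 0.7 * 3e5 km/s = 210000 km/s
Propagation delay = 18480 / 210000 = 0.088 s = 88 ms
Processing delay = 4.3 ms
Total one-way latency = 92.3 ms


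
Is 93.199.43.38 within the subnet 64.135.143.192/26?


Subnet network: 64.135.143.192
Test IP AND mask: 93.199.43.0
No, 93.199.43.38 is not in 64.135.143.192/26


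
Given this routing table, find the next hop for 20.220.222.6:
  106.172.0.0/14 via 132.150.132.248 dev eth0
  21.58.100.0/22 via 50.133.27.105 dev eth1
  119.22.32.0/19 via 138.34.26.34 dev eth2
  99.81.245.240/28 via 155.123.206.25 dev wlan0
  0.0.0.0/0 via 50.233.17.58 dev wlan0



Longest prefix match for 20.220.222.6:
  /14 106.172.0.0: no
  /22 21.58.100.0: no
  /19 119.22.32.0: no
  /28 99.81.245.240: no
  /0 0.0.0.0: MATCH
Selected: next-hop 50.233.17.58 via wlan0 (matched /0)


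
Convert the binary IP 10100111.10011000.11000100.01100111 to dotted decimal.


10100111 = 167
10011000 = 152
11000100 = 196
01100111 = 103
IP: 167.152.196.103


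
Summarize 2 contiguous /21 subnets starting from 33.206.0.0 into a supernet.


Original prefix: /21
Number of subnets: 2 = 2^1
New prefix = 21 - 1 = 20
Supernet: 33.206.0.0/20


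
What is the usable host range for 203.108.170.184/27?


Network: 203.108.170.160
Broadcast: 203.108.170.191
First usable = network + 1
Last usable = broadcast - 1
Range: 203.108.170.161 to 203.108.170.190


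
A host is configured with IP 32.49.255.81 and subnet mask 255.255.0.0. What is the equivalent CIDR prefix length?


Binary: 11111111.11111111.00000000.00000000
Count leading 1s
Prefix: /16


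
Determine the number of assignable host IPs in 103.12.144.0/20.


Host bits = 32 - 20 = 12
Total addresses = 2^12 = 4096
Usable = total - 2 (network and broadcast)
Usable hosts: 4094


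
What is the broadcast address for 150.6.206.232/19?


Network: 150.6.192.0/19
Host bits = 13
Set all host bits to 1:
Broadcast: 150.6.223.255


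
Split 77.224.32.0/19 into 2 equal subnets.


New prefix = 19 + 1 = 20
Each subnet has 4096 addresses
  77.224.32.0/20
  77.224.48.0/20
Subnets: 77.224.32.0/20, 77.224.48.0/20


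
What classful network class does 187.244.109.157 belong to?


First octet: 187
Binary: 10111011
10xxxxxx -> Class B (128-191)
Class B, default mask 255.255.0.0 (/16)


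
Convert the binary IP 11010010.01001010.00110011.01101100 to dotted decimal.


11010010 = 210
01001010 = 74
00110011 = 51
01101100 = 108
IP: 210.74.51.108


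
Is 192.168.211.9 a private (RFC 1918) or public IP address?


RFC 1918 private ranges:
  10.0.0.0/8 (10.0.0.0 - 10.255.255.255)
  172.16.0.0/12 (172.16.0.0 - 172.31.255.255)
  192.168.0.0/16 (192.168.0.0 - 192.168.255.255)
Private (in 192.168.0.0/16)


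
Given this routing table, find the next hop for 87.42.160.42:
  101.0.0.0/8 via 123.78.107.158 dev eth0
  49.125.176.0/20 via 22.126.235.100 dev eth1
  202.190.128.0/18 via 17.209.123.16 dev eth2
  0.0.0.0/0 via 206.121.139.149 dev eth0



Longest prefix match for 87.42.160.42:
  /8 101.0.0.0: no
  /20 49.125.176.0: no
  /18 202.190.128.0: no
  /0 0.0.0.0: MATCH
Selected: next-hop 206.121.139.149 via eth0 (matched /0)


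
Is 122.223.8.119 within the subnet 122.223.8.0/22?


Subnet network: 122.223.8.0
Test IP AND mask: 122.223.8.0
Yes, 122.223.8.119 is in 122.223.8.0/22


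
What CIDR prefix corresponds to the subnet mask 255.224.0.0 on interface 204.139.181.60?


Binary: 11111111.11100000.00000000.00000000
Count leading 1s
Prefix: /11


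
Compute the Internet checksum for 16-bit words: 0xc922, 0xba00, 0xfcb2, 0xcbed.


Sum all words (with carry folding):
+ 0xc922 = 0xc922
+ 0xba00 = 0x8323
+ 0xfcb2 = 0x7fd6
+ 0xcbed = 0x4bc4
One's complement: ~0x4bc4
Checksum = 0xb43b


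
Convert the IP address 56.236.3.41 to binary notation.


56 = 00111000
236 = 11101100
3 = 00000011
41 = 00101001
Binary: 00111000.11101100.00000011.00101001


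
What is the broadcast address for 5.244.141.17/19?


Network: 5.244.128.0/19
Host bits = 13
Set all host bits to 1:
Broadcast: 5.244.159.255


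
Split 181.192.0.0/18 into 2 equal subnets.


New prefix = 18 + 1 = 19
Each subnet has 8192 addresses
  181.192.0.0/19
  181.192.32.0/19
Subnets: 181.192.0.0/19, 181.192.32.0/19


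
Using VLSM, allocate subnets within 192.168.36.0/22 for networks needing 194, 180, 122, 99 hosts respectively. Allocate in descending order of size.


194 hosts -> /24 (254 usable): 192.168.36.0/24
180 hosts -> /24 (254 usable): 192.168.37.0/24
122 hosts -> /25 (126 usable): 192.168.38.0/25
99 hosts -> /25 (126 usable): 192.168.38.128/25
Allocation: 192.168.36.0/24 (194 hosts, 254 usable); 192.168.37.0/24 (180 hosts, 254 usable); 192.168.38.0/25 (122 hosts, 126 usable); 192.168.38.128/25 (99 hosts, 126 usable)


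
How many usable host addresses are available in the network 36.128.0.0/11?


Host bits = 32 - 11 = 21
Total addresses = 2^21 = 2097152
Usable = total - 2 (network and broadcast)
Usable hosts: 2097150


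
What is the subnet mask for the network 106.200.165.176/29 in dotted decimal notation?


/29 means 29 network bits, 3 host bits
Binary: 11111111111111111111111111111000
Mask: 255.255.255.248


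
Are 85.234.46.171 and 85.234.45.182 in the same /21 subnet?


Mask: 255.255.248.0
85.234.46.171 AND mask = 85.234.40.0
85.234.45.182 AND mask = 85.234.40.0
Yes, same subnet (85.234.40.0)


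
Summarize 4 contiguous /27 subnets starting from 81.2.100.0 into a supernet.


Original prefix: /27
Number of subnets: 4 = 2^2
New prefix = 27 - 2 = 25
Supernet: 81.2.100.0/25


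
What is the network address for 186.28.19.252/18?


IP:   10111010.00011100.00010011.11111100
Mask: 11111111.11111111.11000000.00000000
AND operation:
Net:  10111010.00011100.00000000.00000000
Network: 186.28.0.0/18


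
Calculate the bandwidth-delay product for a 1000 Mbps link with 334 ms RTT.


BDP = bandwidth * RTT
= 1000 Mbps * 334 ms
= 1000 * 1e6 * 334 / 1000 bits
= 334000000 bits
= 41750000 bytes
= 40771.4844 KB
BDP = 334000000 bits (41750000 bytes)


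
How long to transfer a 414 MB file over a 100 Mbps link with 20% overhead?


Effective throughput = 100 * (1 - 20/100) = 80 Mbps
File size in Mb = 414 * 8 = 3312 Mb
Time = 3312 / 80
Time = 41.4 seconds


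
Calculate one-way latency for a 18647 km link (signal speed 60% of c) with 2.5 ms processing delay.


Speed = 0.6 * 3e5 km/s = 180000 km/s
Propagation delay = 18647 / 180000 = 0.1036 s = 103.5944 ms
Processing delay = 2.5 ms
Total one-way latency = 106.0944 ms


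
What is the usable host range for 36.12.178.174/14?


Network: 36.12.0.0
Broadcast: 36.15.255.255
First usable = network + 1
Last usable = broadcast - 1
Range: 36.12.0.1 to 36.15.255.254


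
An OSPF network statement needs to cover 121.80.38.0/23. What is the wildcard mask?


Subnet mask: 255.255.254.0
Wildcard = 255.255.255.255 - subnet mask
255 - 255 = 0
255 - 255 = 0
255 - 254 = 1
255 - 0 = 255
Wildcard: 0.0.1.255


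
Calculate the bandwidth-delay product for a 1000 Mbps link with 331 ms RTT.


BDP = bandwidth * RTT
= 1000 Mbps * 331 ms
= 1000 * 1e6 * 331 / 1000 bits
= 331000000 bits
= 41375000 bytes
= 40405.2734 KB
BDP = 331000000 bits (41375000 bytes)


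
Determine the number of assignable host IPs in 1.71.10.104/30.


Host bits = 32 - 30 = 2
Total addresses = 2^2 = 4
Usable = total - 2 (network and broadcast)
Usable hosts: 2


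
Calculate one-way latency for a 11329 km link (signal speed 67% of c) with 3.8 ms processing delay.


Speed = 0.67 * 3e5 km/s = 201000 km/s
Propagation delay = 11329 / 201000 = 0.0564 s = 56.3632 ms
Processing delay = 3.8 ms
Total one-way latency = 60.1632 ms


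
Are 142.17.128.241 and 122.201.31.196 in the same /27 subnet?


Mask: 255.255.255.224
142.17.128.241 AND mask = 142.17.128.224
122.201.31.196 AND mask = 122.201.31.192
No, different subnets (142.17.128.224 vs 122.201.31.192)


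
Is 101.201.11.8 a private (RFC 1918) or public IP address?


RFC 1918 private ranges:
  10.0.0.0/8 (10.0.0.0 - 10.255.255.255)
  172.16.0.0/12 (172.16.0.0 - 172.31.255.255)
  192.168.0.0/16 (192.168.0.0 - 192.168.255.255)
Public (not in any RFC 1918 range)


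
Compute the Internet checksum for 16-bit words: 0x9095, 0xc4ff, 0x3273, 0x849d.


Sum all words (with carry folding):
+ 0x9095 = 0x9095
+ 0xc4ff = 0x5595
+ 0x3273 = 0x8808
+ 0x849d = 0x0ca6
One's complement: ~0x0ca6
Checksum = 0xf359


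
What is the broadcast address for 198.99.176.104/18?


Network: 198.99.128.0/18
Host bits = 14
Set all host bits to 1:
Broadcast: 198.99.191.255


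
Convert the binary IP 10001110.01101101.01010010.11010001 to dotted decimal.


10001110 = 142
01101101 = 109
01010010 = 82
11010001 = 209
IP: 142.109.82.209


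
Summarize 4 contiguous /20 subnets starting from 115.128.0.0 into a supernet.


Original prefix: /20
Number of subnets: 4 = 2^2
New prefix = 20 - 2 = 18
Supernet: 115.128.0.0/18


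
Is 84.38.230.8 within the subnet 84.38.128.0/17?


Subnet network: 84.38.128.0
Test IP AND mask: 84.38.128.0
Yes, 84.38.230.8 is in 84.38.128.0/17


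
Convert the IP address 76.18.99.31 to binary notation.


76 = 01001100
18 = 00010010
99 = 01100011
31 = 00011111
Binary: 01001100.00010010.01100011.00011111


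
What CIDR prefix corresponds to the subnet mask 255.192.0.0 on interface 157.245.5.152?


Binary: 11111111.11000000.00000000.00000000
Count leading 1s
Prefix: /10


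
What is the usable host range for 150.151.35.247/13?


Network: 150.144.0.0
Broadcast: 150.151.255.255
First usable = network + 1
Last usable = broadcast - 1
Range: 150.144.0.1 to 150.151.255.254


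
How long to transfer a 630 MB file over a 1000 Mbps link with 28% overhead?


Effective throughput = 1000 * (1 - 28/100) = 720 Mbps
File size in Mb = 630 * 8 = 5040 Mb
Time = 5040 / 720
Time = 7 seconds


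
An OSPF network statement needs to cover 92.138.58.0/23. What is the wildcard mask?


Subnet mask: 255.255.254.0
Wildcard = 255.255.255.255 - subnet mask
255 - 255 = 0
255 - 255 = 0
255 - 254 = 1
255 - 0 = 255
Wildcard: 0.0.1.255


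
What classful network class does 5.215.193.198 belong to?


First octet: 5
Binary: 00000101
0xxxxxxx -> Class A (1-126)
Class A, default mask 255.0.0.0 (/8)


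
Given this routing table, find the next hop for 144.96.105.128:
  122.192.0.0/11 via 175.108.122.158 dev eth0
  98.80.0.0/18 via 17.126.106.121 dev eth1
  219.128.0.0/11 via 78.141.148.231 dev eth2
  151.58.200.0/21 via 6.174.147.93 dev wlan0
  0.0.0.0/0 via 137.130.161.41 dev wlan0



Longest prefix match for 144.96.105.128:
  /11 122.192.0.0: no
  /18 98.80.0.0: no
  /11 219.128.0.0: no
  /21 151.58.200.0: no
  /0 0.0.0.0: MATCH
Selected: next-hop 137.130.161.41 via wlan0 (matched /0)


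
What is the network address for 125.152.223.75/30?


IP:   01111101.10011000.11011111.01001011
Mask: 11111111.11111111.11111111.11111100
AND operation:
Net:  01111101.10011000.11011111.01001000
Network: 125.152.223.72/30


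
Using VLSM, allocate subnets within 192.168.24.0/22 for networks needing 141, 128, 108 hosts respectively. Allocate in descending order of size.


141 hosts -> /24 (254 usable): 192.168.24.0/24
128 hosts -> /24 (254 usable): 192.168.25.0/24
108 hosts -> /25 (126 usable): 192.168.26.0/25
Allocation: 192.168.24.0/24 (141 hosts, 254 usable); 192.168.25.0/24 (128 hosts, 254 usable); 192.168.26.0/25 (108 hosts, 126 usable)


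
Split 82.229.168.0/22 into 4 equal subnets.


New prefix = 22 + 2 = 24
Each subnet has 256 addresses
  82.229.168.0/24
  82.229.169.0/24
  82.229.170.0/24
  82.229.171.0/24
Subnets: 82.229.168.0/24, 82.229.169.0/24, 82.229.170.0/24, 82.229.171.0/24


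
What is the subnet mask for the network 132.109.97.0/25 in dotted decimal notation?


/25 means 25 network bits, 7 host bits
Binary: 11111111111111111111111110000000
Mask: 255.255.255.128


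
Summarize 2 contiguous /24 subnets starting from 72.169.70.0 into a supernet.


Original prefix: /24
Number of subnets: 2 = 2^1
New prefix = 24 - 1 = 23
Supernet: 72.169.70.0/23


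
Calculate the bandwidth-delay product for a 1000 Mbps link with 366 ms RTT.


BDP = bandwidth * RTT
= 1000 Mbps * 366 ms
= 1000 * 1e6 * 366 / 1000 bits
= 366000000 bits
= 45750000 bytes
= 44677.7344 KB
BDP = 366000000 bits (45750000 bytes)


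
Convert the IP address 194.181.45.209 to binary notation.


194 = 11000010
181 = 10110101
45 = 00101101
209 = 11010001
Binary: 11000010.10110101.00101101.11010001


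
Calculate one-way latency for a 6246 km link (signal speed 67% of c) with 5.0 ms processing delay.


Speed = 0.67 * 3e5 km/s = 201000 km/s
Propagation delay = 6246 / 201000 = 0.0311 s = 31.0746 ms
Processing delay = 5.0 ms
Total one-way latency = 36.0746 ms


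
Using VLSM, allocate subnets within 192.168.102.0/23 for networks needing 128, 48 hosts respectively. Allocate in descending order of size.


128 hosts -> /24 (254 usable): 192.168.102.0/24
48 hosts -> /26 (62 usable): 192.168.103.0/26
Allocation: 192.168.102.0/24 (128 hosts, 254 usable); 192.168.103.0/26 (48 hosts, 62 usable)


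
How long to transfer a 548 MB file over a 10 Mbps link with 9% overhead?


Effective throughput = 10 * (1 - 9/100) = 9.1 Mbps
File size in Mb = 548 * 8 = 4384 Mb
Time = 4384 / 9.1
Time = 481.7582 seconds


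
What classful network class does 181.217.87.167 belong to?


First octet: 181
Binary: 10110101
10xxxxxx -> Class B (128-191)
Class B, default mask 255.255.0.0 (/16)


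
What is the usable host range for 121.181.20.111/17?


Network: 121.181.0.0
Broadcast: 121.181.127.255
First usable = network + 1
Last usable = broadcast - 1
Range: 121.181.0.1 to 121.181.127.254


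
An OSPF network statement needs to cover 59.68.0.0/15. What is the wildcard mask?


Subnet mask: 255.254.0.0
Wildcard = 255.255.255.255 - subnet mask
255 - 255 = 0
255 - 254 = 1
255 - 0 = 255
255 - 0 = 255
Wildcard: 0.1.255.255


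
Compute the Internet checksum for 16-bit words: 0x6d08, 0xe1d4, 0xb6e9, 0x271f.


Sum all words (with carry folding):
+ 0x6d08 = 0x6d08
+ 0xe1d4 = 0x4edd
+ 0xb6e9 = 0x05c7
+ 0x271f = 0x2ce6
One's complement: ~0x2ce6
Checksum = 0xd319


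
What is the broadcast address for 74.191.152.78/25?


Network: 74.191.152.0/25
Host bits = 7
Set all host bits to 1:
Broadcast: 74.191.152.127


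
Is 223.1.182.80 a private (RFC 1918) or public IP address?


RFC 1918 private ranges:
  10.0.0.0/8 (10.0.0.0 - 10.255.255.255)
  172.16.0.0/12 (172.16.0.0 - 172.31.255.255)
  192.168.0.0/16 (192.168.0.0 - 192.168.255.255)
Public (not in any RFC 1918 range)


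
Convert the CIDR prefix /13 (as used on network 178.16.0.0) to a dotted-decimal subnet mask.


/13 means 13 network bits, 19 host bits
Binary: 11111111111110000000000000000000
Mask: 255.248.0.0


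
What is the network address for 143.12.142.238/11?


IP:   10001111.00001100.10001110.11101110
Mask: 11111111.11100000.00000000.00000000
AND operation:
Net:  10001111.00000000.00000000.00000000
Network: 143.0.0.0/11


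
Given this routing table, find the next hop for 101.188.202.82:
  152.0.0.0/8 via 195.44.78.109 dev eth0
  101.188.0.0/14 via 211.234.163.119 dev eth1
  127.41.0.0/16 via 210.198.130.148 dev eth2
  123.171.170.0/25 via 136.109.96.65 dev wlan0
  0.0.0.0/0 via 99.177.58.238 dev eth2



Longest prefix match for 101.188.202.82:
  /8 152.0.0.0: no
  /14 101.188.0.0: MATCH
  /16 127.41.0.0: no
  /25 123.171.170.0: no
  /0 0.0.0.0: MATCH
Selected: next-hop 211.234.163.119 via eth1 (matched /14)


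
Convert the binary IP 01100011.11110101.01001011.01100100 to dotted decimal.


01100011 = 99
11110101 = 245
01001011 = 75
01100100 = 100
IP: 99.245.75.100


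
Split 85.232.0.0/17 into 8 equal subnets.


New prefix = 17 + 3 = 20
Each subnet has 4096 addresses
  85.232.0.0/20
  85.232.16.0/20
  85.232.32.0/20
  85.232.48.0/20
  85.232.64.0/20
  85.232.80.0/20
  85.232.96.0/20
  85.232.112.0/20
Subnets: 85.232.0.0/20, 85.232.16.0/20, 85.232.32.0/20, 85.232.48.0/20, 85.232.64.0/20, 85.232.80.0/20, 85.232.96.0/20, 85.232.112.0/20


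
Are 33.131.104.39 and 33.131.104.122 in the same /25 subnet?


Mask: 255.255.255.128
33.131.104.39 AND mask = 33.131.104.0
33.131.104.122 AND mask = 33.131.104.0
Yes, same subnet (33.131.104.0)


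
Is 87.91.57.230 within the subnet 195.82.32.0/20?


Subnet network: 195.82.32.0
Test IP AND mask: 87.91.48.0
No, 87.91.57.230 is not in 195.82.32.0/20


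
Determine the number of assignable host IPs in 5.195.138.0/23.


Host bits = 32 - 23 = 9
Total addresses = 2^9 = 512
Usable = total - 2 (network and broadcast)
Usable hosts: 510


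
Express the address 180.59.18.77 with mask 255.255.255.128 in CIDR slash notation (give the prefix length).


Binary: 11111111.11111111.11111111.10000000
Count leading 1s
Prefix: /25


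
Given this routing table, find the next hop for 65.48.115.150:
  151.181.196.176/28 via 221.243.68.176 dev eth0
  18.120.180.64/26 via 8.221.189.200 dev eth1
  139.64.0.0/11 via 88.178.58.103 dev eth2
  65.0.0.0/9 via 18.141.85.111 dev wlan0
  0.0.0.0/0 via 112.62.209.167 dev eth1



Longest prefix match for 65.48.115.150:
  /28 151.181.196.176: no
  /26 18.120.180.64: no
  /11 139.64.0.0: no
  /9 65.0.0.0: MATCH
  /0 0.0.0.0: MATCH
Selected: next-hop 18.141.85.111 via wlan0 (matched /9)


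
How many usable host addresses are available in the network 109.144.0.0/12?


Host bits = 32 - 12 = 20
Total addresses = 2^20 = 1048576
Usable = total - 2 (network and broadcast)
Usable hosts: 1048574


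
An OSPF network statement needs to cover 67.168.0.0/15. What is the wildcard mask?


Subnet mask: 255.254.0.0
Wildcard = 255.255.255.255 - subnet mask
255 - 255 = 0
255 - 254 = 1
255 - 0 = 255
255 - 0 = 255
Wildcard: 0.1.255.255


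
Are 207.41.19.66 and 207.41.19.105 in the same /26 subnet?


Mask: 255.255.255.192
207.41.19.66 AND mask = 207.41.19.64
207.41.19.105 AND mask = 207.41.19.64
Yes, same subnet (207.41.19.64)


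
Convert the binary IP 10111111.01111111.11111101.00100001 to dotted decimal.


10111111 = 191
01111111 = 127
11111101 = 253
00100001 = 33
IP: 191.127.253.33


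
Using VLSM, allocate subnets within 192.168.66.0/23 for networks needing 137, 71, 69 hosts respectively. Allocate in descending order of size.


137 hosts -> /24 (254 usable): 192.168.66.0/24
71 hosts -> /25 (126 usable): 192.168.67.0/25
69 hosts -> /25 (126 usable): 192.168.67.128/25
Allocation: 192.168.66.0/24 (137 hosts, 254 usable); 192.168.67.0/25 (71 hosts, 126 usable); 192.168.67.128/25 (69 hosts, 126 usable)


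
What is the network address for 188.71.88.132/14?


IP:   10111100.01000111.01011000.10000100
Mask: 11111111.11111100.00000000.00000000
AND operation:
Net:  10111100.01000100.00000000.00000000
Network: 188.68.0.0/14


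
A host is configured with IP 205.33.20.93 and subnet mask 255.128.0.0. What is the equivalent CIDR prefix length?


Binary: 11111111.10000000.00000000.00000000
Count leading 1s
Prefix: /9


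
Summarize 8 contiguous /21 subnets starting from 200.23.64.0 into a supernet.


Original prefix: /21
Number of subnets: 8 = 2^3
New prefix = 21 - 3 = 18
Supernet: 200.23.64.0/18


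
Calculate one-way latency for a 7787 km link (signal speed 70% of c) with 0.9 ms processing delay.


Speed = 0.7 * 3e5 km/s = 210000 km/s
Propagation delay = 7787 / 210000 = 0.0371 s = 37.081 ms
Processing delay = 0.9 ms
Total one-way latency = 37.981 ms


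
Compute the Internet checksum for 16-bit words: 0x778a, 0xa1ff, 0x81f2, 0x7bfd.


Sum all words (with carry folding):
+ 0x778a = 0x778a
+ 0xa1ff = 0x198a
+ 0x81f2 = 0x9b7c
+ 0x7bfd = 0x177a
One's complement: ~0x177a
Checksum = 0xe885


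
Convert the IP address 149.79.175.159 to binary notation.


149 = 10010101
79 = 01001111
175 = 10101111
159 = 10011111
Binary: 10010101.01001111.10101111.10011111


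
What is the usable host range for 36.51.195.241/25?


Network: 36.51.195.128
Broadcast: 36.51.195.255
First usable = network + 1
Last usable = broadcast - 1
Range: 36.51.195.129 to 36.51.195.254


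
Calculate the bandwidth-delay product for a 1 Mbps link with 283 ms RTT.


BDP = bandwidth * RTT
= 1 Mbps * 283 ms
= 1 * 1e6 * 283 / 1000 bits
= 283000 bits
= 35375 bytes
= 34.5459 KB
BDP = 283000 bits (35375 bytes)


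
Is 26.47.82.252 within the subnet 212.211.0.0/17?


Subnet network: 212.211.0.0
Test IP AND mask: 26.47.0.0
No, 26.47.82.252 is not in 212.211.0.0/17


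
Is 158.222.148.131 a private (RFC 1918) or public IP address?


RFC 1918 private ranges:
  10.0.0.0/8 (10.0.0.0 - 10.255.255.255)
  172.16.0.0/12 (172.16.0.0 - 172.31.255.255)
  192.168.0.0/16 (192.168.0.0 - 192.168.255.255)
Public (not in any RFC 1918 range)


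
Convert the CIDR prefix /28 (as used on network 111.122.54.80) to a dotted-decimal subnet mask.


/28 means 28 network bits, 4 host bits
Binary: 11111111111111111111111111110000
Mask: 255.255.255.240


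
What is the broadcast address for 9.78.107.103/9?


Network: 9.0.0.0/9
Host bits = 23
Set all host bits to 1:
Broadcast: 9.127.255.255


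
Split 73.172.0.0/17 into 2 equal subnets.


New prefix = 17 + 1 = 18
Each subnet has 16384 addresses
  73.172.0.0/18
  73.172.64.0/18
Subnets: 73.172.0.0/18, 73.172.64.0/18


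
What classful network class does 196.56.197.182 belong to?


First octet: 196
Binary: 11000100
110xxxxx -> Class C (192-223)
Class C, default mask 255.255.255.0 (/24)


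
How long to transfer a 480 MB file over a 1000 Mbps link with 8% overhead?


Effective throughput = 1000 * (1 - 8/100) = 920 Mbps
File size in Mb = 480 * 8 = 3840 Mb
Time = 3840 / 920
Time = 4.1739 seconds


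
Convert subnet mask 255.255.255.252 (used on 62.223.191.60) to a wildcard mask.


Subnet mask: 255.255.255.252
Wildcard = 255.255.255.255 - subnet mask
255 - 255 = 0
255 - 255 = 0
255 - 255 = 0
255 - 252 = 3
Wildcard: 0.0.0.3


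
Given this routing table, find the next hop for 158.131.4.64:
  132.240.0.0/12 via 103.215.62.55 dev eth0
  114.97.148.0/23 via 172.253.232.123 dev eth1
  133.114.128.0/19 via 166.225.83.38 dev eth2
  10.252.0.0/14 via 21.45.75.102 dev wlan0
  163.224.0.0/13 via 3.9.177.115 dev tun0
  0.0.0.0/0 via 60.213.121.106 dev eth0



Longest prefix match for 158.131.4.64:
  /12 132.240.0.0: no
  /23 114.97.148.0: no
  /19 133.114.128.0: no
  /14 10.252.0.0: no
  /13 163.224.0.0: no
  /0 0.0.0.0: MATCH
Selected: next-hop 60.213.121.106 via eth0 (matched /0)


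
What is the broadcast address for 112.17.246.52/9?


Network: 112.0.0.0/9
Host bits = 23
Set all host bits to 1:
Broadcast: 112.127.255.255


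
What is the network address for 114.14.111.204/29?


IP:   01110010.00001110.01101111.11001100
Mask: 11111111.11111111.11111111.11111000
AND operation:
Net:  01110010.00001110.01101111.11001000
Network: 114.14.111.200/29


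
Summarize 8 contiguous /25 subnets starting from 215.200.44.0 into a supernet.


Original prefix: /25
Number of subnets: 8 = 2^3
New prefix = 25 - 3 = 22
Supernet: 215.200.44.0/22


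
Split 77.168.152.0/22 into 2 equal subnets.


New prefix = 22 + 1 = 23
Each subnet has 512 addresses
  77.168.152.0/23
  77.168.154.0/23
Subnets: 77.168.152.0/23, 77.168.154.0/23


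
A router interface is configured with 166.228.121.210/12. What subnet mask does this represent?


/12 means 12 network bits, 20 host bits
Binary: 11111111111100000000000000000000
Mask: 255.240.0.0


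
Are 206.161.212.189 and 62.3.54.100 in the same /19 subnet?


Mask: 255.255.224.0
206.161.212.189 AND mask = 206.161.192.0
62.3.54.100 AND mask = 62.3.32.0
No, different subnets (206.161.192.0 vs 62.3.32.0)


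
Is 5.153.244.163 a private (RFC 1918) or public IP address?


RFC 1918 private ranges:
  10.0.0.0/8 (10.0.0.0 - 10.255.255.255)
  172.16.0.0/12 (172.16.0.0 - 172.31.255.255)
  192.168.0.0/16 (192.168.0.0 - 192.168.255.255)
Public (not in any RFC 1918 range)


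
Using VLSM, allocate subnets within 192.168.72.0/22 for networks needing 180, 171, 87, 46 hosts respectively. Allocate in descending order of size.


180 hosts -> /24 (254 usable): 192.168.72.0/24
171 hosts -> /24 (254 usable): 192.168.73.0/24
87 hosts -> /25 (126 usable): 192.168.74.0/25
46 hosts -> /26 (62 usable): 192.168.74.128/26
Allocation: 192.168.72.0/24 (180 hosts, 254 usable); 192.168.73.0/24 (171 hosts, 254 usable); 192.168.74.0/25 (87 hosts, 126 usable); 192.168.74.128/26 (46 hosts, 62 usable)


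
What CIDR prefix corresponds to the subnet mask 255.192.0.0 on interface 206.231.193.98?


Binary: 11111111.11000000.00000000.00000000
Count leading 1s
Prefix: /10


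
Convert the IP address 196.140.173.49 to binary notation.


196 = 11000100
140 = 10001100
173 = 10101101
49 = 00110001
Binary: 11000100.10001100.10101101.00110001


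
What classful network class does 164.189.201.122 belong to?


First octet: 164
Binary: 10100100
10xxxxxx -> Class B (128-191)
Class B, default mask 255.255.0.0 (/16)


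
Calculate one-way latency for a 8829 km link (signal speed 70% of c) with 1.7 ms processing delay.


Speed = 0.7 * 3e5 km/s = 210000 km/s
Propagation delay = 8829 / 210000 = 0.042 s = 42.0429 ms
Processing delay = 1.7 ms
Total one-way latency = 43.7429 ms


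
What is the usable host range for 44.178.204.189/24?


Network: 44.178.204.0
Broadcast: 44.178.204.255
First usable = network + 1
Last usable = broadcast - 1
Range: 44.178.204.1 to 44.178.204.254


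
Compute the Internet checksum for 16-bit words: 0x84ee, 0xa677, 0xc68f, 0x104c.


Sum all words (with carry folding):
+ 0x84ee = 0x84ee
+ 0xa677 = 0x2b66
+ 0xc68f = 0xf1f5
+ 0x104c = 0x0242
One's complement: ~0x0242
Checksum = 0xfdbd


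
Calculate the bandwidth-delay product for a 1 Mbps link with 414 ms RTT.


BDP = bandwidth * RTT
= 1 Mbps * 414 ms
= 1 * 1e6 * 414 / 1000 bits
= 414000 bits
= 51750 bytes
= 50.5371 KB
BDP = 414000 bits (51750 bytes)


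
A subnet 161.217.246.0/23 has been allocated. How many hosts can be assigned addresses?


Host bits = 32 - 23 = 9
Total addresses = 2^9 = 512
Usable = total - 2 (network and broadcast)
Usable hosts: 510


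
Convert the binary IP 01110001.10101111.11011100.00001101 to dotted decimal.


01110001 = 113
10101111 = 175
11011100 = 220
00001101 = 13
IP: 113.175.220.13


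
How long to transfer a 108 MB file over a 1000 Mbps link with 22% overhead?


Effective throughput = 1000 * (1 - 22/100) = 780 Mbps
File size in Mb = 108 * 8 = 864 Mb
Time = 864 / 780
Time = 1.1077 seconds


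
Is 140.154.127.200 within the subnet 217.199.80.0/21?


Subnet network: 217.199.80.0
Test IP AND mask: 140.154.120.0
No, 140.154.127.200 is not in 217.199.80.0/21


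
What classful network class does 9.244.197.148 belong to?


First octet: 9
Binary: 00001001
0xxxxxxx -> Class A (1-126)
Class A, default mask 255.0.0.0 (/8)


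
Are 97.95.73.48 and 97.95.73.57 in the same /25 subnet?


Mask: 255.255.255.128
97.95.73.48 AND mask = 97.95.73.0
97.95.73.57 AND mask = 97.95.73.0
Yes, same subnet (97.95.73.0)


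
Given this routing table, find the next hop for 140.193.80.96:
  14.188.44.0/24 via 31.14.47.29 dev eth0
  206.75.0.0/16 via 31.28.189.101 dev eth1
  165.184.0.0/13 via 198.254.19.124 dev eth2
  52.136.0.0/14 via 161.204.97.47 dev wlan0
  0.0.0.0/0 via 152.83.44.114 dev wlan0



Longest prefix match for 140.193.80.96:
  /24 14.188.44.0: no
  /16 206.75.0.0: no
  /13 165.184.0.0: no
  /14 52.136.0.0: no
  /0 0.0.0.0: MATCH
Selected: next-hop 152.83.44.114 via wlan0 (matched /0)


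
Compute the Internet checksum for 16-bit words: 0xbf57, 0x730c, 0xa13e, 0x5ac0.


Sum all words (with carry folding):
+ 0xbf57 = 0xbf57
+ 0x730c = 0x3264
+ 0xa13e = 0xd3a2
+ 0x5ac0 = 0x2e63
One's complement: ~0x2e63
Checksum = 0xd19c


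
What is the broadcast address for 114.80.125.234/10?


Network: 114.64.0.0/10
Host bits = 22
Set all host bits to 1:
Broadcast: 114.127.255.255


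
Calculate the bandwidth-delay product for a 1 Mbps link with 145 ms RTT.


BDP = bandwidth * RTT
= 1 Mbps * 145 ms
= 1 * 1e6 * 145 / 1000 bits
= 145000 bits
= 18125 bytes
= 17.7002 KB
BDP = 145000 bits (18125 bytes)


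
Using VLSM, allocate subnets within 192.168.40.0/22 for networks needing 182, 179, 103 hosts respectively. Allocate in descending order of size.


182 hosts -> /24 (254 usable): 192.168.40.0/24
179 hosts -> /24 (254 usable): 192.168.41.0/24
103 hosts -> /25 (126 usable): 192.168.42.0/25
Allocation: 192.168.40.0/24 (182 hosts, 254 usable); 192.168.41.0/24 (179 hosts, 254 usable); 192.168.42.0/25 (103 hosts, 126 usable)


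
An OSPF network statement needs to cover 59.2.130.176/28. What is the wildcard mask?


Subnet mask: 255.255.255.240
Wildcard = 255.255.255.255 - subnet mask
255 - 255 = 0
255 - 255 = 0
255 - 255 = 0
255 - 240 = 15
Wildcard: 0.0.0.15


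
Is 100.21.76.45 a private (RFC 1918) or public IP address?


RFC 1918 private ranges:
  10.0.0.0/8 (10.0.0.0 - 10.255.255.255)
  172.16.0.0/12 (172.16.0.0 - 172.31.255.255)
  192.168.0.0/16 (192.168.0.0 - 192.168.255.255)
Public (not in any RFC 1918 range)


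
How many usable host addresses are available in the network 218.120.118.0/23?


Host bits = 32 - 23 = 9
Total addresses = 2^9 = 512
Usable = total - 2 (network and broadcast)
Usable hosts: 510


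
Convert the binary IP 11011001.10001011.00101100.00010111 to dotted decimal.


11011001 = 217
10001011 = 139
00101100 = 44
00010111 = 23
IP: 217.139.44.23


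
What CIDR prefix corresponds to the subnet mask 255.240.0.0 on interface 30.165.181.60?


Binary: 11111111.11110000.00000000.00000000
Count leading 1s
Prefix: /12


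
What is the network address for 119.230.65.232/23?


IP:   01110111.11100110.01000001.11101000
Mask: 11111111.11111111.11111110.00000000
AND operation:
Net:  01110111.11100110.01000000.00000000
Network: 119.230.64.0/23


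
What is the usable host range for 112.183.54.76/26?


Network: 112.183.54.64
Broadcast: 112.183.54.127
First usable = network + 1
Last usable = broadcast - 1
Range: 112.183.54.65 to 112.183.54.126


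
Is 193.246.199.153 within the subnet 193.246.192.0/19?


Subnet network: 193.246.192.0
Test IP AND mask: 193.246.192.0
Yes, 193.246.199.153 is in 193.246.192.0/19


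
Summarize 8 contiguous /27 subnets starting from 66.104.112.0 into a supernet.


Original prefix: /27
Number of subnets: 8 = 2^3
New prefix = 27 - 3 = 24
Supernet: 66.104.112.0/24


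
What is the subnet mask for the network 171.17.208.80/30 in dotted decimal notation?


/30 means 30 network bits, 2 host bits
Binary: 11111111111111111111111111111100
Mask: 255.255.255.252


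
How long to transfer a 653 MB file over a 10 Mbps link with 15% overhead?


Effective throughput = 10 * (1 - 15/100) = 8.5 Mbps
File size in Mb = 653 * 8 = 5224 Mb
Time = 5224 / 8.5
Time = 614.5882 seconds


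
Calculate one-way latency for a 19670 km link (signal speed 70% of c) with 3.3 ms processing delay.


Speed = 0.7 * 3e5 km/s = 210000 km/s
Propagation delay = 19670 / 210000 = 0.0937 s = 93.6667 ms
Processing delay = 3.3 ms
Total one-way latency = 96.9667 ms


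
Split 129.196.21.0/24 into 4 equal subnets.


New prefix = 24 + 2 = 26
Each subnet has 64 addresses
  129.196.21.0/26
  129.196.21.64/26
  129.196.21.128/26
  129.196.21.192/26
Subnets: 129.196.21.0/26, 129.196.21.64/26, 129.196.21.128/26, 129.196.21.192/26


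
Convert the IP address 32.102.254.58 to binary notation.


32 = 00100000
102 = 01100110
254 = 11111110
58 = 00111010
Binary: 00100000.01100110.11111110.00111010


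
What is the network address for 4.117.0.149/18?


IP:   00000100.01110101.00000000.10010101
Mask: 11111111.11111111.11000000.00000000
AND operation:
Net:  00000100.01110101.00000000.00000000
Network: 4.117.0.0/18


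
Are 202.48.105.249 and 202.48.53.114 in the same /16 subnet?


Mask: 255.255.0.0
202.48.105.249 AND mask = 202.48.0.0
202.48.53.114 AND mask = 202.48.0.0
Yes, same subnet (202.48.0.0)


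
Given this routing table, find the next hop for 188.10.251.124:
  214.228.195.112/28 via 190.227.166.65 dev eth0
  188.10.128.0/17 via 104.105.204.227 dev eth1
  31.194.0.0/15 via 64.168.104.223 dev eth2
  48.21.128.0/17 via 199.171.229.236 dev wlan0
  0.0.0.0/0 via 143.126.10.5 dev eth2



Longest prefix match for 188.10.251.124:
  /28 214.228.195.112: no
  /17 188.10.128.0: MATCH
  /15 31.194.0.0: no
  /17 48.21.128.0: no
  /0 0.0.0.0: MATCH
Selected: next-hop 104.105.204.227 via eth1 (matched /17)
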